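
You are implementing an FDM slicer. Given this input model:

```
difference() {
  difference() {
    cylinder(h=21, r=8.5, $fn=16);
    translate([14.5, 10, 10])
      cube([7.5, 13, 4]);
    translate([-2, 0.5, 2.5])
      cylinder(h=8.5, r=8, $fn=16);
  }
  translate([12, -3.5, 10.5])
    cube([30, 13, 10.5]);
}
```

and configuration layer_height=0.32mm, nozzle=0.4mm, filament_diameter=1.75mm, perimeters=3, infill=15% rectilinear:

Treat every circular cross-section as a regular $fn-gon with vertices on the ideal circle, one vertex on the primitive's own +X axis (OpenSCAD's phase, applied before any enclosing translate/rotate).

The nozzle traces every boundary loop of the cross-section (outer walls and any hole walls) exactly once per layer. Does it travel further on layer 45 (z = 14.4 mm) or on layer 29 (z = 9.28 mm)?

layer 29 (z = 9.28 mm)

Layer 45 (z = 14.4): the r=8.5 cylinder gives a regular 16-gon of circumradius 8.5 (constant along its height) (perimeter = 2·16·8.500·sin(180°/16) = 53.06 mm); the cube at (14.5, 10) is not intersected at this z (z outside [10, 14]); the cylinder at (-2, 0.5) is absent (z outside [2.5, 11]); After the difference (first − rest): none of the subtracted shapes is present at this height, so the r=8.5 cylinder is unchanged — boundary = 53.06 mm; the cube at (12, -3.5) (footprint 30×13) is included at this height (perimeter 86.00 mm); After the difference (first − rest): starting from the result so far, the 30×13 cube at (12, -3.5) misses the remaining region (no effect) — boundary = 53.06 mm. So its perimeter = 53.06 mm. Layer 29 (z = 9.28): the cylinder: section is a regular 16-gon, circumradius r=8.5 (perimeter = 2·16·8.500·sin(180°/16) = 53.06 mm); the cube at (14.5, 10) does not reach this height (z outside [10, 14]); the r=8 cylinder at (-2, 0.5) contributes a regular 16-gon of circumradius 8 (perimeter = 2·16·8.000·sin(180°/16) = 49.94 mm); After the difference (first − rest): starting from the r=8.5 cylinder, the r=8 cylinder at (-2, 0.5) partially overlaps it — only the 174.02 mm² overlap (of its 195.93 mm²) is removed, clipping the outline — boundary = 58.95 mm; the cube at (12, -3.5) is not intersected at this z (z outside [10.5, 21]); After the difference (first − rest): none of the subtracted shapes is present at this height, so that combined region is unchanged — boundary = 58.95 mm. So its perimeter = 58.95 mm. Layer 29 is larger (58.95 vs 53.06 mm).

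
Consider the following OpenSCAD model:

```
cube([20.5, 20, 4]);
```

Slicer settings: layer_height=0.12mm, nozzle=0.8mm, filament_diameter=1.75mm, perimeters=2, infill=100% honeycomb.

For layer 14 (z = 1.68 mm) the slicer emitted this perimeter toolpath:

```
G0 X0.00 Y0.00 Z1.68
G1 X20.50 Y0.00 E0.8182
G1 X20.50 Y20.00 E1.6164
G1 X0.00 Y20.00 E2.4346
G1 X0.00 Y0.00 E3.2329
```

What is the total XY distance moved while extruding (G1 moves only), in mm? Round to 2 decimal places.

81.00 mm

Sum the Euclidean lengths of each G1 segment: total = 81.00 mm.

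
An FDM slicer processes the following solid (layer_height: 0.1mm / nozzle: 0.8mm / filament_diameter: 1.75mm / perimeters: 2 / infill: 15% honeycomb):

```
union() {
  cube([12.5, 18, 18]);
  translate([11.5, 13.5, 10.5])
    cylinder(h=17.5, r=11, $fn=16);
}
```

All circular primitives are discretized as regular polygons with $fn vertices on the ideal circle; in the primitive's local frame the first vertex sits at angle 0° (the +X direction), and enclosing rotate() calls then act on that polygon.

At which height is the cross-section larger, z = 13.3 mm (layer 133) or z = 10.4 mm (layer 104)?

layer 133 (z = 13.3 mm)

Layer 133 (z = 13.3): the cube (footprint 12.5×18) is included at this height (area 225.00 mm²); the cylinder at (11.5, 13.5): section is a regular 16-gon, circumradius r=11 (area = (16/2)·11.000²·sin(360°/16) = 370.44 mm²); Merging all regions: the regions partially overlap — summed areas 595.44 mm² minus the doubly-counted overlap 155.48 mm² gives 439.96 mm² — area = 439.96 mm². So its area = 439.96 mm². Layer 104 (z = 10.4): the cube is present — its section is the full 12.5×18 rectangle (area 225.00 mm²); the cylinder at (11.5, 13.5) does not reach this height (z outside [10.5, 28]); Taking the union: only the 12.5×18 cube is present, so the union is just that shape — area = 225.00 mm². So its area = 225.00 mm². Layer 133 is larger (439.96 vs 225.00 mm²).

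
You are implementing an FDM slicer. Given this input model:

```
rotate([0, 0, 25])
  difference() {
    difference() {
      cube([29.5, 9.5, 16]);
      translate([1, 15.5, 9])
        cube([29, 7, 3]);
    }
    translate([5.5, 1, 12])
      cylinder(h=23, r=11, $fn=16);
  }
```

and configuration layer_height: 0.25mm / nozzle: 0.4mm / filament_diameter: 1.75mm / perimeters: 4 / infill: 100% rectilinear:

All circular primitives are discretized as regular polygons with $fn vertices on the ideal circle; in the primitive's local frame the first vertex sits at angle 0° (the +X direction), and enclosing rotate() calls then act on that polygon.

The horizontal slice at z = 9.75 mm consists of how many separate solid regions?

1

At z = 9.75 mm: the 29.5×9.5 cube contributes its full rectangle; the cube at (1, 15.5) is present — its section is the full 29×7 rectangle; Taking the first minus the rest: starting from the 29.5×9.5 cube, the 29×7 cube at (1, 15.5) misses the remaining region (no effect) — 1 connected region; the cylinder at (5.5, 1) is not intersected at this z (z outside [12, 35]); Subtracting the remaining from the first: none of the subtracted shapes is present at this height, so the result so far is unchanged — 1 connected region; (whole slice rotated 25° about Z — lengths, areas and connectivity unchanged). The result has 1 disconnected region.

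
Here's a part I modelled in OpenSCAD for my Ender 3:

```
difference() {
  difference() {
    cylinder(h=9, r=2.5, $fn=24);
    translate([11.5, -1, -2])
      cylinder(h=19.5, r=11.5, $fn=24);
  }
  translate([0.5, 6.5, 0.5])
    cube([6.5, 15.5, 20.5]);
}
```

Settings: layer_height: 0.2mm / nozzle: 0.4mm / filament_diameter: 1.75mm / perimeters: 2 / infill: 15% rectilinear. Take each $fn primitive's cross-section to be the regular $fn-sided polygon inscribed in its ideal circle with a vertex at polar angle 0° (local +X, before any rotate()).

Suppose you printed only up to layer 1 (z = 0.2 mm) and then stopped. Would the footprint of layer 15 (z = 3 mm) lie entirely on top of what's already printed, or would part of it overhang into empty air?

Compare the two slices. At z = 0.2: the cylinder: section is a regular 24-gon, circumradius r=2.5 (area = (24/2)·2.500²·sin(360°/24) = 19.41 mm²); the cylinder at (11.5, -1): section is a regular 24-gon, circumradius r=11.5 (area = (24/2)·11.500²·sin(360°/24) = 410.75 mm²); Taking the first minus the rest: starting from the r=2.5 cylinder (19.41 mm²), the r=11.5 cylinder at (11.5, -1) partially overlaps it — only the 8.74 mm² overlap (of its 410.75 mm²) is removed, clipping the outline — area = 10.67 mm²; the cube at (0.5, 6.5) is not intersected at this z (z outside [0.5, 21]); After the difference (first − rest): none of the subtracted shapes is present at this height, so the result so far is unchanged — area = 10.67 mm². At z = 3: the cylinder: section is a regular 24-gon, circumradius r=2.5 (area = (24/2)·2.500²·sin(360°/24) = 19.41 mm²); the r=11.5 cylinder at (11.5, -1) gives a regular 24-gon of circumradius 11.5 (constant along its height) (area = (24/2)·11.500²·sin(360°/24) = 410.75 mm²); Taking the first minus the rest: starting from the r=2.5 cylinder (19.41 mm²), the r=11.5 cylinder at (11.5, -1) partially overlaps it — only the 8.74 mm² overlap (of its 410.75 mm²) is removed, clipping the outline — area = 10.67 mm²; the cube at (0.5, 6.5) (footprint 6.5×15.5) is included at this height (area 100.75 mm²); Taking the first minus the rest: starting from the result so far (10.67 mm²), the 6.5×15.5 cube at (0.5, 6.5) misses the remaining region (no effect) — area = 10.67 mm². Checking containment: the cross-section at z = 3 is a subset of the cross-section at z = 0.2.

entirely on top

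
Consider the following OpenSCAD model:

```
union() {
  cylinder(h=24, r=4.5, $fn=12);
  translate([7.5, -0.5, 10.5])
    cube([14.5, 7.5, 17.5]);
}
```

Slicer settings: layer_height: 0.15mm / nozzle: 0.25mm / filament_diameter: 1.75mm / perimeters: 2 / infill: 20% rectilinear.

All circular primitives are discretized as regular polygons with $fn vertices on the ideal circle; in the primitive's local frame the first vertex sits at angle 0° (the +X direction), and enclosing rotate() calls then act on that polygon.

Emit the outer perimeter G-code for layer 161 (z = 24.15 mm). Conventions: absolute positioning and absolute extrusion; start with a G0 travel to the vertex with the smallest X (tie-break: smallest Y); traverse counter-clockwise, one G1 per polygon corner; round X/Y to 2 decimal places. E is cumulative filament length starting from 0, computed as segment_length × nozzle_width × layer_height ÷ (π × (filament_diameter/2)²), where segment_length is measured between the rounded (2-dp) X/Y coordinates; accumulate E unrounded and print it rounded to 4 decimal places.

At z = 24.15 mm: the cylinder is not intersected at this z (z outside [0, 24]); the 14.5×7.5 cube at (7.5, -0.5) contributes its full rectangle; Taking the union: only the 14.5×7.5 cube at (7.5, -0.5) is present, so the union is just that shape — 1 connected region. The outline is a single polygon with 4 vertices. Extrusion per mm of travel: 0.25 × 0.15 / (π × 0.875²) = 0.015591. Accumulating E over each segment gives final E = 0.6860.

G0 X7.50 Y-0.50 Z24.15
G1 X22.00 Y-0.50 E0.2261
G1 X22.00 Y7.00 E0.3430
G1 X7.50 Y7.00 E0.5691
G1 X7.50 Y-0.50 E0.6860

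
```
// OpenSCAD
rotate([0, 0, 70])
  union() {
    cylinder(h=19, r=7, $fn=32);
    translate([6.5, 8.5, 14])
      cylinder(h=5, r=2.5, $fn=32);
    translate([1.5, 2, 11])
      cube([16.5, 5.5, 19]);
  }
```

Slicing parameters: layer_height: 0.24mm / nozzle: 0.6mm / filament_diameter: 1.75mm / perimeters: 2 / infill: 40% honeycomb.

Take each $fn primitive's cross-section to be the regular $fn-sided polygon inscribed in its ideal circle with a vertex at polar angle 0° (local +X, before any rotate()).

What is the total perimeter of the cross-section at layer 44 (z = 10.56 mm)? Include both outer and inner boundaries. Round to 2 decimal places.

At z = 10.56 mm: the r=7 cylinder gives a regular 32-gon of circumradius 7 (constant along its height) (perimeter = 2·32·7.000·sin(180°/32) = 43.91 mm); the cylinder at (6.5, 8.5) is absent (z outside [14, 19]); the cube at (1.5, 2) is absent (z outside [11, 30]); Merging all regions: only the r=7 cylinder is present, so the union is just that shape — boundary = 43.91 mm; (rotated 70° about Z; rotation is an isometry so areas/perimeters/island counts are preserved). Overall, the cross-section is a single solid region. Total boundary length (outer) = 43.91 mm.

43.91 mm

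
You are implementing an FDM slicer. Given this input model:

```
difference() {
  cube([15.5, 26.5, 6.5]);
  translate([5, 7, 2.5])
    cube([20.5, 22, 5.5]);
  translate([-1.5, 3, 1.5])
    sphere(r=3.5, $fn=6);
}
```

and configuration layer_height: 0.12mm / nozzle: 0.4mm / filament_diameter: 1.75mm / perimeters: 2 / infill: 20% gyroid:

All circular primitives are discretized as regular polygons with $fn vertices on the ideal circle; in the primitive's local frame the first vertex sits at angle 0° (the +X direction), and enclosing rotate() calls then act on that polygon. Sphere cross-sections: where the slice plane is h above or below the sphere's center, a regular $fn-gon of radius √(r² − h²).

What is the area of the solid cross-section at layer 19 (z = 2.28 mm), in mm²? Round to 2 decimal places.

At z = 2.28 mm: the cube (footprint 15.5×26.5) is included at this height (area 410.75 mm²); the cube at (5, 7) does not reach this height (z outside [2.5, 8]); the sphere at (-1.5, 3): section is a regular 6-gon, circumradius = √(r²−h²) = √(3.5²−0.78²) = 3.412 (area = (6/2)·3.412²·sin(360°/6) = 30.25 mm²); Subtracting the remaining from the first: starting from the 15.5×26.5 cube (410.75 mm²), the r=3.5 sphere at (-1.5, 3) partially overlaps it — only the 6.26 mm² overlap (of its 30.25 mm²) is removed, clipping the outline — area = 404.49 mm². Overall, the cross-section is a single solid region. Net area = 404.49 mm².

404.49 mm²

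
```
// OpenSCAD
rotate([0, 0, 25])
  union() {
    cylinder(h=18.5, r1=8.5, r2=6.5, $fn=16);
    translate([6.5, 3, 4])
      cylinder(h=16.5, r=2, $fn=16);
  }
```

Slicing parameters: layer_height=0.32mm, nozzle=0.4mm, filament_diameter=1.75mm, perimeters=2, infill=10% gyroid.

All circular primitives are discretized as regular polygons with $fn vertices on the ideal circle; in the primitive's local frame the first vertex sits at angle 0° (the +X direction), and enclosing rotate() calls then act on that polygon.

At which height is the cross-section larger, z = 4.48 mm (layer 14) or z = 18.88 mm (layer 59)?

layer 14 (z = 4.48 mm)

Layer 14 (z = 4.48): the cone contributes a regular 16-gon of circumradius 8.016 (interpolated between r1=8.5 and r2=6.5 at t=0.242) (area = (16/2)·8.016²·sin(360°/16) = 196.70 mm²); the r=2 cylinder at (6.5, 3) gives a regular 16-gon of circumradius 2 (constant along its height) (area = (16/2)·2.000²·sin(360°/16) = 12.25 mm²); Merging all regions: the regions partially overlap — summed areas 208.95 mm² minus the doubly-counted overlap 8.72 mm² gives 200.23 mm² — area = 200.23 mm²; (rotated 25° about Z; rotation is an isometry so areas/perimeters/island counts are preserved). So its area = 200.23 mm². Layer 59 (z = 18.88): the cone is not intersected at this z (z outside [0, 18.5]); the r=2 cylinder at (6.5, 3) gives a regular 16-gon of circumradius 2 (constant along its height) (area = (16/2)·2.000²·sin(360°/16) = 12.25 mm²); Taking the union: only the r=2 cylinder at (6.5, 3) is present, so the union is just that shape — area = 12.25 mm²; (whole slice rotated 25° about Z — lengths, areas and connectivity unchanged). So its area = 12.25 mm². Layer 14 is larger (200.23 vs 12.25 mm²).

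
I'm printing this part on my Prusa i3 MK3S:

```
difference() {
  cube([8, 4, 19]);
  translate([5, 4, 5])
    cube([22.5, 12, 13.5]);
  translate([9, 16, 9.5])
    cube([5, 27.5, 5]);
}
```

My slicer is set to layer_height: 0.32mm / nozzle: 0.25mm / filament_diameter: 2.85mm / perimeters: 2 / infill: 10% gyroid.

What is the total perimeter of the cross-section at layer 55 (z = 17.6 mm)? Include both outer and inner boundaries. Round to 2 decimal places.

24.00 mm

At z = 17.6 mm: the cube is present — its section is the full 8×4 rectangle (perimeter 24.00 mm); the 22.5×12 cube at (5, 4) contributes its full rectangle (perimeter 69.00 mm); the cube at (9, 16) is not intersected at this z (z outside [9.5, 14.5]); After the difference (first − rest): starting from the 8×4 cube, the 22.5×12 cube at (5, 4) misses the remaining region (no effect) — boundary = 24.00 mm. Overall, the cross-section is a single solid region. Total boundary length (outer) = 24.00 mm.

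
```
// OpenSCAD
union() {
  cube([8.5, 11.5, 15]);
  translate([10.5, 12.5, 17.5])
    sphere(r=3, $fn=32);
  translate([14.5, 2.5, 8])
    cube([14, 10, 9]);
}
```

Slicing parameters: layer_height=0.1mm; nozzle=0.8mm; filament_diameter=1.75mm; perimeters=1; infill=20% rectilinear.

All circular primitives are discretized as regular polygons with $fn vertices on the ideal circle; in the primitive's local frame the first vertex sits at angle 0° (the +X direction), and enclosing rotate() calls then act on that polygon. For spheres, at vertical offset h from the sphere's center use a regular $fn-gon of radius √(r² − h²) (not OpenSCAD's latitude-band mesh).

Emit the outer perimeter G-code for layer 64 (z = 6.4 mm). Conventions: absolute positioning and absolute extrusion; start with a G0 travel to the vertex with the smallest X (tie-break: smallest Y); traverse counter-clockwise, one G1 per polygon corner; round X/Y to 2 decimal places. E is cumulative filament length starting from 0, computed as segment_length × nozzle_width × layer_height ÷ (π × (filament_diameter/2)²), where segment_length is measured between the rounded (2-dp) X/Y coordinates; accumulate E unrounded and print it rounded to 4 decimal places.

G0 X0.00 Y0.00 Z6.40
G1 X8.50 Y0.00 E0.2827
G1 X8.50 Y11.50 E0.6652
G1 X0.00 Y11.50 E0.9479
G1 X0.00 Y0.00 E1.3304

At z = 6.4 mm: the cube (footprint 8.5×11.5) is included at this height; the sphere at (10.5, 12.5) is not intersected at this z (|z−center|=11.100 > r=3); the cube at (14.5, 2.5) is not intersected at this z (z outside [8, 17]); Merging all regions: only the 8.5×11.5 cube is present, so the union is just that shape — 1 connected region. The outline is a single polygon with 4 vertices. Extrusion per mm of travel: 0.8 × 0.1 / (π × 0.875²) = 0.033260. Accumulating E over each segment gives final E = 1.3304.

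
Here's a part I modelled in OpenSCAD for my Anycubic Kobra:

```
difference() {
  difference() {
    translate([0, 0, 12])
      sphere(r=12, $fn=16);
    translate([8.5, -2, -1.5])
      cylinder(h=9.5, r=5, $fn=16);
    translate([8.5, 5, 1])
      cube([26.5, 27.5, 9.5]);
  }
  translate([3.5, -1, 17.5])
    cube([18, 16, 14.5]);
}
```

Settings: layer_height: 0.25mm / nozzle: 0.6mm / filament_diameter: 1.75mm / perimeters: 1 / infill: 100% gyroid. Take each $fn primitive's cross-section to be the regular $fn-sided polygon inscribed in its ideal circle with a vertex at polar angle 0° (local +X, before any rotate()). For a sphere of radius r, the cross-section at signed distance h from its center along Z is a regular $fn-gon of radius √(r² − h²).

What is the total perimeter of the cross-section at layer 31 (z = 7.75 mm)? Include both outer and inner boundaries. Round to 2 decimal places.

At z = 7.75 mm: the sphere: section is a regular 16-gon, circumradius = √(r²−h²) = √(12²−4.25²) = 11.222 (perimeter = 2·16·11.222·sin(180°/16) = 70.06 mm); the cylinder at (8.5, -2): section is a regular 16-gon, circumradius r=5 (perimeter = 2·16·5.000·sin(180°/16) = 31.21 mm); the 26.5×27.5 cube at (8.5, 5) contributes its full rectangle (perimeter 108.00 mm); Taking the first minus the rest: starting from the r=12 sphere, the r=5 cylinder at (8.5, -2) partially overlaps it — only the 57.51 mm² overlap (of its 76.54 mm²) is removed, clipping the outline; the 26.5×27.5 cube at (8.5, 5) partially overlaps it — only the 1.46 mm² overlap (of its 728.75 mm²) is removed, clipping the outline — boundary = 79.00 mm; the cube at (3.5, -1) is absent (z outside [17.5, 32]); Subtracting the remaining from the first: none of the subtracted shapes is present at this height, so that combined region is unchanged — boundary = 79.00 mm. Overall, the cross-section is a single solid region. Total boundary length (outer) = 79.00 mm.

79.00 mm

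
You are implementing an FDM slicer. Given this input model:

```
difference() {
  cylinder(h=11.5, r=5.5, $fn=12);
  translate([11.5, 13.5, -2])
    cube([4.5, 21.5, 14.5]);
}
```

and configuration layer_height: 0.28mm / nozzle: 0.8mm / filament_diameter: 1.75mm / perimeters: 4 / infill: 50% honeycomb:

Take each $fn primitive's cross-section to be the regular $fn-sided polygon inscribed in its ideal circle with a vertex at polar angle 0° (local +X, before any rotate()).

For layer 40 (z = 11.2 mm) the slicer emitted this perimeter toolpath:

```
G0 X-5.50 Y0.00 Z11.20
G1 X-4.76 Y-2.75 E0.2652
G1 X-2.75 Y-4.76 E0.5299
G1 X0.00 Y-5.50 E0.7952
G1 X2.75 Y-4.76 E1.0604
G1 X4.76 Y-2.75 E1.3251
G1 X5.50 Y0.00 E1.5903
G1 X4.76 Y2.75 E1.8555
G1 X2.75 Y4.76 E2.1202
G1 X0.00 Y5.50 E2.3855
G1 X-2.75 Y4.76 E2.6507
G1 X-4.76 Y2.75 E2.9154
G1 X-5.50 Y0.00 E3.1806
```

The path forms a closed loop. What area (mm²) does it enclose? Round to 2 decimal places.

Apply the shoelace formula to the sequence of (X, Y) vertices; enclosed area = 90.69 mm².

90.69 mm²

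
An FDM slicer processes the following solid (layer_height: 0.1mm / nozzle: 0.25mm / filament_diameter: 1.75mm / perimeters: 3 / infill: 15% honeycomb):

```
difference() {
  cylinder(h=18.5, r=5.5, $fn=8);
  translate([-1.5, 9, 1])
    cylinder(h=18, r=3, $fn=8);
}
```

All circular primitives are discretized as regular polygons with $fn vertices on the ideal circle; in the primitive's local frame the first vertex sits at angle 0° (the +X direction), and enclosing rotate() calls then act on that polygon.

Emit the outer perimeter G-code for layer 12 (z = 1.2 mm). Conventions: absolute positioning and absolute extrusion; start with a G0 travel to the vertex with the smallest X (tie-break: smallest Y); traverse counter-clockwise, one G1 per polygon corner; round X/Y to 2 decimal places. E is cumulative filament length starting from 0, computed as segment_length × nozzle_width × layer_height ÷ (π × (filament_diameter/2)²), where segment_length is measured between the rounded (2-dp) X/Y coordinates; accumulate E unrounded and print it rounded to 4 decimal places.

At z = 1.2 mm: the r=5.5 cylinder gives a regular 8-gon of circumradius 5.5 (constant along its height); the r=3 cylinder at (-1.5, 9) contributes a regular 8-gon of circumradius 3; After the difference (first − rest): starting from the r=5.5 cylinder, the r=3 cylinder at (-1.5, 9) misses the remaining region (no effect) — 1 connected region. The outline is a single polygon with 8 vertices. Extrusion per mm of travel: 0.25 × 0.1 / (π × 0.875²) = 0.010394. Accumulating E over each segment gives final E = 0.3501.

G0 X-5.50 Y0.00 Z1.20
G1 X-3.89 Y-3.89 E0.0438
G1 X0.00 Y-5.50 E0.0875
G1 X3.89 Y-3.89 E0.1313
G1 X5.50 Y0.00 E0.1750
G1 X3.89 Y3.89 E0.2188
G1 X0.00 Y5.50 E0.2625
G1 X-3.89 Y3.89 E0.3063
G1 X-5.50 Y0.00 E0.3501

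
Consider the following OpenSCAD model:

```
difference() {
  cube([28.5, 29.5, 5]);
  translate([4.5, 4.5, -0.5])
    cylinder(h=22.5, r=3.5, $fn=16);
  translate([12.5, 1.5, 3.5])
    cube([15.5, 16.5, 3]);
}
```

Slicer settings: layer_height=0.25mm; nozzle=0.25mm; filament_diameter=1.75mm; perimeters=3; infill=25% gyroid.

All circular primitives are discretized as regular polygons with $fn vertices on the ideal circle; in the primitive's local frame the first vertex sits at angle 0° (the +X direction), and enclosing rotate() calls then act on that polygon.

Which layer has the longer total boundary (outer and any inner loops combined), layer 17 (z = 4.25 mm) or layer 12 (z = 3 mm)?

layer 17 (z = 4.25 mm)

Layer 17 (z = 4.25): the 28.5×29.5 cube contributes its full rectangle (perimeter 116.00 mm); the r=3.5 cylinder at (4.5, 4.5) contributes a regular 16-gon of circumradius 3.5 (perimeter = 2·16·3.500·sin(180°/16) = 21.85 mm); the cube at (12.5, 1.5) is present — its section is the full 15.5×16.5 rectangle (perimeter 64.00 mm); After the difference (first − rest): starting from the 28.5×29.5 cube, the r=3.5 cylinder at (4.5, 4.5) lies wholly inside it (removes its full 37.50 mm² and its 21.85 mm outline becomes a hole wall); the 15.5×16.5 cube at (12.5, 1.5) lies wholly inside it (removes its full 255.75 mm² and its 64.00 mm outline becomes a hole wall) — boundary (outer + 2 inner loops) = 201.85 mm. So its perimeter = 201.85 mm. Layer 12 (z = 3): the cube is present — its section is the full 28.5×29.5 rectangle (perimeter 116.00 mm); the r=3.5 cylinder at (4.5, 4.5) gives a regular 16-gon of circumradius 3.5 (constant along its height) (perimeter = 2·16·3.500·sin(180°/16) = 21.85 mm); the cube at (12.5, 1.5) is not intersected at this z (z outside [3.5, 6.5]); Subtracting the remaining from the first: starting from the 28.5×29.5 cube, the r=3.5 cylinder at (4.5, 4.5) lies wholly inside it (removes its full 37.50 mm² and its 21.85 mm outline becomes a hole wall) — boundary (outer + 1 inner loop) = 137.85 mm. So its perimeter = 137.85 mm. Layer 17 is larger (201.85 vs 137.85 mm).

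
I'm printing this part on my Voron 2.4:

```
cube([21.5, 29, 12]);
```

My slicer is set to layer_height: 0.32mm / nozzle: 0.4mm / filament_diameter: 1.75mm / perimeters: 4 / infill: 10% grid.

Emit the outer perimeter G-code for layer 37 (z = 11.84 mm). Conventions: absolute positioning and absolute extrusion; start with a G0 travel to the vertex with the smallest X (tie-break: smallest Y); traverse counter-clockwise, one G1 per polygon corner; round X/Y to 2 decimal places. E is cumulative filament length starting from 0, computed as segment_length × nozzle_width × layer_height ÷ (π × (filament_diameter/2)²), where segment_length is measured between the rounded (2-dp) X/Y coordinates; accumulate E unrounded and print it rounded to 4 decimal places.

At z = 11.84 mm: the cube (footprint 21.5×29) is included at this height. The outline is a single polygon with 4 vertices. Extrusion per mm of travel: 0.4 × 0.32 / (π × 0.875²) = 0.053216. Accumulating E over each segment gives final E = 5.3748.

G0 X0.00 Y0.00 Z11.84
G1 X21.50 Y0.00 E1.1441
G1 X21.50 Y29.00 E2.6874
G1 X0.00 Y29.00 E3.8316
G1 X0.00 Y0.00 E5.3748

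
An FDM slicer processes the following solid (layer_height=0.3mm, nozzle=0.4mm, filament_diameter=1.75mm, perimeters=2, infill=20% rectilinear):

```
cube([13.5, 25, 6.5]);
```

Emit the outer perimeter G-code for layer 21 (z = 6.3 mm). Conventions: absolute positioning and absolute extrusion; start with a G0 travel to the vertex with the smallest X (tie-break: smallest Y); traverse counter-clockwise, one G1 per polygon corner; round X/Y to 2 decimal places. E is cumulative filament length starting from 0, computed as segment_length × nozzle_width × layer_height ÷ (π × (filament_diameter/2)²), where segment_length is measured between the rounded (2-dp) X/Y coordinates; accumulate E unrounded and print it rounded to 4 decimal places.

G0 X0.00 Y0.00 Z6.30
G1 X13.50 Y0.00 E0.6735
G1 X13.50 Y25.00 E1.9208
G1 X0.00 Y25.00 E2.5943
G1 X0.00 Y0.00 E3.8415

At z = 6.3 mm: the 13.5×25 cube contributes its full rectangle. The outline is a single polygon with 4 vertices. Extrusion per mm of travel: 0.4 × 0.3 / (π × 0.875²) = 0.049890. Accumulating E over each segment gives final E = 3.8415.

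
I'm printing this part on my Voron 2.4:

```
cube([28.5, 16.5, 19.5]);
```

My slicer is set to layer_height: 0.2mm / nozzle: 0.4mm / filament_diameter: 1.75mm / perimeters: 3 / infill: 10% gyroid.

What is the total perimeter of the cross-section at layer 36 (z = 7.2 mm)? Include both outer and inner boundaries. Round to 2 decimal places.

At z = 7.2 mm: the 28.5×16.5 cube contributes its full rectangle (perimeter 90.00 mm). Overall, the cross-section is a single solid region. Total boundary length (outer) = 90.00 mm.

90.00 mm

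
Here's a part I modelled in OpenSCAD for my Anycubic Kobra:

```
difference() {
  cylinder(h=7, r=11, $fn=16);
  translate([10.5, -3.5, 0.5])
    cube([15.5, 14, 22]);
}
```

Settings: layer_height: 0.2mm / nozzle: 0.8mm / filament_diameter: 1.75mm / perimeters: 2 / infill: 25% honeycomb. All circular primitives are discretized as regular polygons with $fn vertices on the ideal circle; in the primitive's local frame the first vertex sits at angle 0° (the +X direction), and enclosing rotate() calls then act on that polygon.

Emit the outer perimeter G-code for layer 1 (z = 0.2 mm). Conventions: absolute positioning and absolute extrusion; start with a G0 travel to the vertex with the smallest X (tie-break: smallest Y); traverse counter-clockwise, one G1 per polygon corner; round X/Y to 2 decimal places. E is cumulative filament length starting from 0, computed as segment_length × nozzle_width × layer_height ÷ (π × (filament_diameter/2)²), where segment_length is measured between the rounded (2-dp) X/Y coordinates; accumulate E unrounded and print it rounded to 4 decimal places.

At z = 0.2 mm: the r=11 cylinder contributes a regular 16-gon of circumradius 11; the cube at (10.5, -3.5) is absent (z outside [0.5, 22.5]); Subtracting the remaining from the first: none of the subtracted shapes is present at this height, so the r=11 cylinder is unchanged — 1 connected region. The outline is a single polygon with 16 vertices. Extrusion per mm of travel: 0.8 × 0.2 / (π × 0.875²) = 0.066520. Accumulating E over each segment gives final E = 4.5679.

G0 X-11.00 Y0.00 Z0.20
G1 X-10.16 Y-4.21 E0.2856
G1 X-7.78 Y-7.78 E0.5710
G1 X-4.21 Y-10.16 E0.8564
G1 X0.00 Y-11.00 E1.1420
G1 X4.21 Y-10.16 E1.4275
G1 X7.78 Y-7.78 E1.7129
G1 X10.16 Y-4.21 E1.9984
G1 X11.00 Y0.00 E2.2839
G1 X10.16 Y4.21 E2.5695
G1 X7.78 Y7.78 E2.8549
G1 X4.21 Y10.16 E3.1403
G1 X0.00 Y11.00 E3.4259
G1 X-4.21 Y10.16 E3.7115
G1 X-7.78 Y7.78 E3.9969
G1 X-10.16 Y4.21 E4.2823
G1 X-11.00 Y0.00 E4.5679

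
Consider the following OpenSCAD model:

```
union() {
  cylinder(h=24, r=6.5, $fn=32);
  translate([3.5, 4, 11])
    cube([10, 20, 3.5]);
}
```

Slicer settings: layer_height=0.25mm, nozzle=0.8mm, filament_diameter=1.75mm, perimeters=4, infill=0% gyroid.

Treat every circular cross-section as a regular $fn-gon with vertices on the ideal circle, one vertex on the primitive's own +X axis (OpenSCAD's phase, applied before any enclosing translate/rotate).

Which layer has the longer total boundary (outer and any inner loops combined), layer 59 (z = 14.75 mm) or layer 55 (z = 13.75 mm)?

layer 55 (z = 13.75 mm)

Layer 59 (z = 14.75): the cylinder: section is a regular 32-gon, circumradius r=6.5 (perimeter = 2·32·6.500·sin(180°/32) = 40.78 mm); the cube at (3.5, 4) is absent (z outside [11, 14.5]); Merging all regions: only the r=6.5 cylinder is present, so the union is just that shape — boundary = 40.78 mm. So its perimeter = 40.78 mm. Layer 55 (z = 13.75): the r=6.5 cylinder contributes a regular 32-gon of circumradius 6.5 (perimeter = 2·32·6.500·sin(180°/32) = 40.78 mm); the cube at (3.5, 4) (footprint 10×20) is included at this height (perimeter 60.00 mm); Combining (union): the regions partially overlap (shared area 1.29 mm²), so the edge portions inside another operand are dropped and the merged outline is re-measured after clipping — boundary = 95.55 mm. So its perimeter = 95.55 mm. Layer 55 is larger (95.55 vs 40.78 mm).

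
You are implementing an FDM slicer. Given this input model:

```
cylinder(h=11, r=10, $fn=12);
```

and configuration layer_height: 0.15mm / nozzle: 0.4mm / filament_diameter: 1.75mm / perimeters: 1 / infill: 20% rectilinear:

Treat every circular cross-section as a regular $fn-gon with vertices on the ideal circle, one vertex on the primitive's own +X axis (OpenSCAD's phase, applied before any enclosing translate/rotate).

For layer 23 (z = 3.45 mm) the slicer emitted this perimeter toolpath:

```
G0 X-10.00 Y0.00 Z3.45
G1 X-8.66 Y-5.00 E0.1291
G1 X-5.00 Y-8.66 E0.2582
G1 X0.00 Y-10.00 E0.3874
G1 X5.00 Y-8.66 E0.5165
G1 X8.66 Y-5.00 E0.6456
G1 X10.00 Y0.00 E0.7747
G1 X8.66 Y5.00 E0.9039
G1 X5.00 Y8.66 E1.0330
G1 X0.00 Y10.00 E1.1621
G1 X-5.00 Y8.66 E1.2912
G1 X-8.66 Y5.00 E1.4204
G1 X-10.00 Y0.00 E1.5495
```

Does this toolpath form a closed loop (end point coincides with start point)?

Start point (G0): (-10.00, 0.00). End point (last G1): the path returns to the start — closed.

yes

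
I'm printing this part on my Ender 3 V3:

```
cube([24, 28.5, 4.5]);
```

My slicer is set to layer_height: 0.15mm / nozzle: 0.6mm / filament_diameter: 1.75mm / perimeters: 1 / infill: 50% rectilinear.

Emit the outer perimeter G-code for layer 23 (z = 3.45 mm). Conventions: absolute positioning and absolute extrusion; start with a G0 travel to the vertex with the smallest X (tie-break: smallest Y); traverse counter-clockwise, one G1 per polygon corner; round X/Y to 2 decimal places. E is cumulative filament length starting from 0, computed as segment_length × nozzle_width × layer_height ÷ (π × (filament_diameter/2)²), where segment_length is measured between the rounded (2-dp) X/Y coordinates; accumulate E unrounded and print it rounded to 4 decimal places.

G0 X0.00 Y0.00 Z3.45
G1 X24.00 Y0.00 E0.8980
G1 X24.00 Y28.50 E1.9644
G1 X0.00 Y28.50 E2.8625
G1 X0.00 Y0.00 E3.9289

At z = 3.45 mm: the 24×28.5 cube contributes its full rectangle. The outline is a single polygon with 4 vertices. Extrusion per mm of travel: 0.6 × 0.15 / (π × 0.875²) = 0.037418. Accumulating E over each segment gives final E = 3.9289.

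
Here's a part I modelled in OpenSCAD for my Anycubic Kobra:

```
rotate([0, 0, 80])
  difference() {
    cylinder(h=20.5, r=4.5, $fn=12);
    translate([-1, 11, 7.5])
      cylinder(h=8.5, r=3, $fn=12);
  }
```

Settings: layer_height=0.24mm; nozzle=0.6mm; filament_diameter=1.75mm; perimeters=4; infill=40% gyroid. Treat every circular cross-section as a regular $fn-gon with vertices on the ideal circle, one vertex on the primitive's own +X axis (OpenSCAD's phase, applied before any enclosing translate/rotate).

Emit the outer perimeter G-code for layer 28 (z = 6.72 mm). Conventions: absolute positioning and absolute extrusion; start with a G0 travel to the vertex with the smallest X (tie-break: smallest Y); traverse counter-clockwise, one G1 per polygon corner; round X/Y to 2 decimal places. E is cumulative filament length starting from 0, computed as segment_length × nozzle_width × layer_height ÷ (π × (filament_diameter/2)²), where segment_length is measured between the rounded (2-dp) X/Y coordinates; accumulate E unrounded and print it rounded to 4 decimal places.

G0 X-4.43 Y0.78 Z6.72
G1 X-4.23 Y-1.54 E0.1394
G1 X-2.89 Y-3.45 E0.2791
G1 X-0.78 Y-4.43 E0.4184
G1 X1.54 Y-4.23 E0.5578
G1 X3.45 Y-2.89 E0.6975
G1 X4.43 Y-0.78 E0.8367
G1 X4.23 Y1.54 E0.9762
G1 X2.89 Y3.45 E1.1158
G1 X0.78 Y4.43 E1.2551
G1 X-1.54 Y4.23 E1.3945
G1 X-3.45 Y2.89 E1.5342
G1 X-4.43 Y0.78 E1.6735

At z = 6.72 mm: the cylinder: section is a regular 12-gon, circumradius r=4.5; the cylinder at (-1, 11) does not reach this height (z outside [7.5, 16]); Subtracting the remaining from the first: none of the subtracted shapes is present at this height, so the r=4.5 cylinder is unchanged — 1 connected region; (whole slice rotated 80° about Z — lengths, areas and connectivity unchanged). The outline is a single polygon with 12 vertices. Extrusion per mm of travel: 0.6 × 0.24 / (π × 0.875²) = 0.059868. Accumulating E over each segment gives final E = 1.6735.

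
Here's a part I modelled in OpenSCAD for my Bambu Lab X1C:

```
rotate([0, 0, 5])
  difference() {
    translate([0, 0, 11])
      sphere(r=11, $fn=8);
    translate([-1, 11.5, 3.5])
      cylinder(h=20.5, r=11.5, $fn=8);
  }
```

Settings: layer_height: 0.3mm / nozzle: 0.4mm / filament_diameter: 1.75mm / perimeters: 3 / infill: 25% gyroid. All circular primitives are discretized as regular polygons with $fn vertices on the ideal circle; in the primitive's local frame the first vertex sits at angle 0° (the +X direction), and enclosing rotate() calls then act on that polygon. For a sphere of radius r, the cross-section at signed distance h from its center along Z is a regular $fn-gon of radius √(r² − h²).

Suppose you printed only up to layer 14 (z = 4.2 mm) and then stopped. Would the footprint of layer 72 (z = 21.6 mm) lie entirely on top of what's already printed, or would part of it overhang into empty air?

entirely on top

Compare the two slices. At z = 4.2: the r=11 sphere contributes a regular 8-gon of circumradius √(11²−6.8²) = 8.646 (area = (8/2)·8.646²·sin(360°/8) = 211.45 mm²); the r=11.5 cylinder at (-1, 11.5) contributes a regular 8-gon of circumradius 11.5 (area = (8/2)·11.500²·sin(360°/8) = 374.06 mm²); After the difference (first − rest): starting from the r=11 sphere (211.45 mm²), the r=11.5 cylinder at (-1, 11.5) partially overlaps it — only the 78.94 mm² overlap (of its 374.06 mm²) is removed, clipping the outline — area = 132.52 mm²; (whole slice rotated 5° about Z — lengths, areas and connectivity unchanged). At z = 21.6: the r=11 sphere contributes a regular 8-gon of circumradius √(11²−10.6²) = 2.939 (area = (8/2)·2.939²·sin(360°/8) = 24.44 mm²); the cylinder at (-1, 11.5): section is a regular 8-gon, circumradius r=11.5 (area = (8/2)·11.500²·sin(360°/8) = 374.06 mm²); Taking the first minus the rest: starting from the r=11 sphere (24.44 mm²), the r=11.5 cylinder at (-1, 11.5) partially overlaps it — only the 8.81 mm² overlap (of its 374.06 mm²) is removed, clipping the outline — area = 15.63 mm²; (rotated 5° about Z; rotation is an isometry so areas/perimeters/island counts are preserved). Checking containment: the cross-section at z = 21.6 is a subset of the cross-section at z = 4.2.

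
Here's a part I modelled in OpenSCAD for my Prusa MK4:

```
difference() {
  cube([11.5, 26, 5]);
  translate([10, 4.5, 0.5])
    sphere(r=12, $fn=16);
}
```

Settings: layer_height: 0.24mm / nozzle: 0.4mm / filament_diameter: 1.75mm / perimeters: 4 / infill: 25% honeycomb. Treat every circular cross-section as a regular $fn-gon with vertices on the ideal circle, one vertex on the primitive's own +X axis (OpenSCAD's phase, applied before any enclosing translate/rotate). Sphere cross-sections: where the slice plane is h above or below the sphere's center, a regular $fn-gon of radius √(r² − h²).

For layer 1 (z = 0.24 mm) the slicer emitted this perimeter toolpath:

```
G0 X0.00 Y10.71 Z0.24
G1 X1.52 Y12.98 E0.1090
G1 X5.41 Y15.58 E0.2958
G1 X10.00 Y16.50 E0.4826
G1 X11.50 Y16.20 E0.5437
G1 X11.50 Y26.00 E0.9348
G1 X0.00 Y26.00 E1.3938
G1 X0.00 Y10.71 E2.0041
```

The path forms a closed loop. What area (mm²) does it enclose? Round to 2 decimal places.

Apply the shoelace formula to the sequence of (X, Y) vertices; enclosed area = 127.30 mm².

127.30 mm²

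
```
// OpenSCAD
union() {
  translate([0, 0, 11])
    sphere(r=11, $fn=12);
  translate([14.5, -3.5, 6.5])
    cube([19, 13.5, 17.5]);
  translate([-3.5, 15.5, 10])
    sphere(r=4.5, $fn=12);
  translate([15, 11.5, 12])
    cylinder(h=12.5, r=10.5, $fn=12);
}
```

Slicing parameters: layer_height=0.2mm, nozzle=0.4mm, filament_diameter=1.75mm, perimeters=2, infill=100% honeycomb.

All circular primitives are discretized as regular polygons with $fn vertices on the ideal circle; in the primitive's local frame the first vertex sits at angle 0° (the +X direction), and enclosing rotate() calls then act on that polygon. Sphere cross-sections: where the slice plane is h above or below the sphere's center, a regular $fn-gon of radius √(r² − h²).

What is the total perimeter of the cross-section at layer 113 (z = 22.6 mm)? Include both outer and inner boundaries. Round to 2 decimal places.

At z = 22.6 mm: the sphere is not intersected at this z (|z−center|=11.600 > r=11); the cube at (14.5, -3.5) is present — its section is the full 19×13.5 rectangle (perimeter 65.00 mm); the sphere at (-3.5, 15.5) does not reach this height (|z−center|=12.600 > r=4.5); the r=10.5 cylinder at (15, 11.5) gives a regular 12-gon of circumradius 10.5 (constant along its height) (perimeter = 2·12·10.500·sin(180°/12) = 65.22 mm); Combining (union): the regions partially overlap (shared area 71.71 mm²), so the edge portions inside another operand are dropped and the merged outline is re-measured after clipping — boundary = 95.49 mm. Overall, the cross-section is a single solid region. Total boundary length (outer) = 95.49 mm.

95.49 mm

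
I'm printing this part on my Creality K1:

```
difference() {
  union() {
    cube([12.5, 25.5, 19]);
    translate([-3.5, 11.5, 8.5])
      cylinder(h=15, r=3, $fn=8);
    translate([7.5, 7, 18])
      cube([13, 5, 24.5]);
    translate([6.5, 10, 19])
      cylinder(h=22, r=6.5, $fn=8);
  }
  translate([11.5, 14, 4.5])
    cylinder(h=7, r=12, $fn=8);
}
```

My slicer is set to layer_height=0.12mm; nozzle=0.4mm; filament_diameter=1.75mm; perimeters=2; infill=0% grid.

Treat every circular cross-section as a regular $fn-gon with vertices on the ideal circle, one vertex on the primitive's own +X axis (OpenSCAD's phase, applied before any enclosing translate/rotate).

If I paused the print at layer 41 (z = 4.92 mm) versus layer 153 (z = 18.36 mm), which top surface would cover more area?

Layer 41 (z = 4.92): the cube (footprint 12.5×25.5) is included at this height (area 318.75 mm²); the cylinder at (-3.5, 11.5) does not reach this height (z outside [8.5, 23.5]); the cube at (7.5, 7) does not reach this height (z outside [18, 42.5]); the cylinder at (6.5, 10) is absent (z outside [19, 41]); Merging all regions: only the 12.5×25.5 cube is present, so the union is just that shape — area = 318.75 mm²; the r=12 cylinder at (11.5, 14) gives a regular 8-gon of circumradius 12 (constant along its height) (area = (8/2)·12.000²·sin(360°/8) = 407.29 mm²); Subtracting the remaining from the first: starting from that combined region (318.75 mm²), the r=12 cylinder at (11.5, 14) partially overlaps it — only the 226.03 mm² overlap (of its 407.29 mm²) is removed, clipping the outline — area = 92.72 mm². So its area = 92.72 mm². Layer 153 (z = 18.36): the cube is present — its section is the full 12.5×25.5 rectangle (area 318.75 mm²); the cylinder at (-3.5, 11.5): section is a regular 8-gon, circumradius r=3 (area = (8/2)·3.000²·sin(360°/8) = 25.46 mm²); the 13×5 cube at (7.5, 7) contributes its full rectangle (area 65.00 mm²); the cylinder at (6.5, 10) is absent (z outside [19, 41]); Taking the union: the regions partially overlap — summed areas 409.21 mm² minus the doubly-counted overlap 25.00 mm² gives 384.21 mm² — area = 384.21 mm²; the cylinder at (11.5, 14) does not reach this height (z outside [4.5, 11.5]); Subtracting the remaining from the first: none of the subtracted shapes is present at this height, so the result so far is unchanged — area = 384.21 mm². So its area = 384.21 mm². Layer 153 is larger (384.21 vs 92.72 mm²).

layer 153 (z = 18.36 mm)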